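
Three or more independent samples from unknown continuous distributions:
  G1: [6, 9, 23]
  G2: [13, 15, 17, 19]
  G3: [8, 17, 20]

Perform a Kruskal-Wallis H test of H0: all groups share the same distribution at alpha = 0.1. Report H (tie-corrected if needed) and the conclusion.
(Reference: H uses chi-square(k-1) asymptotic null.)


Step 1: Combine all N = 10 observations and assign midranks.
sorted (value, group, rank): (6,G1,1), (8,G3,2), (9,G1,3), (13,G2,4), (15,G2,5), (17,G2,6.5), (17,G3,6.5), (19,G2,8), (20,G3,9), (23,G1,10)
Step 2: Sum ranks within each group.
R_1 = 14 (n_1 = 3)
R_2 = 23.5 (n_2 = 4)
R_3 = 17.5 (n_3 = 3)
Step 3: H = 12/(N(N+1)) * sum(R_i^2/n_i) - 3(N+1)
     = 12/(10*11) * (14^2/3 + 23.5^2/4 + 17.5^2/3) - 3*11
     = 0.109091 * 305.479 - 33
     = 0.325000.
Step 4: Ties present; correction factor C = 1 - 6/(10^3 - 10) = 0.993939. Corrected H = 0.325000 / 0.993939 = 0.326982.
Step 5: Under H0, H ~ chi^2(2); p-value = 0.849174.
Step 6: alpha = 0.1. fail to reject H0.

H = 0.3270, df = 2, p = 0.849174, fail to reject H0.


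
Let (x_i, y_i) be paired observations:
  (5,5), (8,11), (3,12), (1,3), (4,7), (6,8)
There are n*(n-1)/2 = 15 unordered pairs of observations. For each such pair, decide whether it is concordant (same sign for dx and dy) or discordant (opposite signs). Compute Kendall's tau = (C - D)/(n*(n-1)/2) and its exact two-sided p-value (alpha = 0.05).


Step 1: Enumerate the 15 unordered pairs (i,j) with i<j and classify each by sign(x_j-x_i) * sign(y_j-y_i).
  (1,2):dx=+3,dy=+6->C; (1,3):dx=-2,dy=+7->D; (1,4):dx=-4,dy=-2->C; (1,5):dx=-1,dy=+2->D
  (1,6):dx=+1,dy=+3->C; (2,3):dx=-5,dy=+1->D; (2,4):dx=-7,dy=-8->C; (2,5):dx=-4,dy=-4->C
  (2,6):dx=-2,dy=-3->C; (3,4):dx=-2,dy=-9->C; (3,5):dx=+1,dy=-5->D; (3,6):dx=+3,dy=-4->D
  (4,5):dx=+3,dy=+4->C; (4,6):dx=+5,dy=+5->C; (5,6):dx=+2,dy=+1->C
Step 2: C = 10, D = 5, total pairs = 15.
Step 3: tau = (C - D)/(n(n-1)/2) = (10 - 5)/15 = 0.333333.
Step 4: Exact two-sided p-value (enumerate n! = 720 permutations of y under H0): p = 0.469444.
Step 5: alpha = 0.05. fail to reject H0.

tau_b = 0.3333 (C=10, D=5), p = 0.469444, fail to reject H0.


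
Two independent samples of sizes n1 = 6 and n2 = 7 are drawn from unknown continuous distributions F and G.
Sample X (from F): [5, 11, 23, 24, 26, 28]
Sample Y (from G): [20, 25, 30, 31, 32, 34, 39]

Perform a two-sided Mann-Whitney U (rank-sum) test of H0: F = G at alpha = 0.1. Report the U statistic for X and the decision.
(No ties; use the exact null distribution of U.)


Step 1: Combine and sort all 13 observations; assign midranks.
sorted (value, group): (5,X), (11,X), (20,Y), (23,X), (24,X), (25,Y), (26,X), (28,X), (30,Y), (31,Y), (32,Y), (34,Y), (39,Y)
ranks: 5->1, 11->2, 20->3, 23->4, 24->5, 25->6, 26->7, 28->8, 30->9, 31->10, 32->11, 34->12, 39->13
Step 2: Rank sum for X: R1 = 1 + 2 + 4 + 5 + 7 + 8 = 27.
Step 3: U_X = R1 - n1(n1+1)/2 = 27 - 6*7/2 = 27 - 21 = 6.
       U_Y = n1*n2 - U_X = 42 - 6 = 36.
Step 4: No ties, so the exact null distribution of U (based on enumerating the C(13,6) = 1716 equally likely rank assignments) gives the two-sided p-value.
Step 5: p-value = 0.034965; compare to alpha = 0.1. reject H0.

U_X = 6, p = 0.034965, reject H0 at alpha = 0.1.


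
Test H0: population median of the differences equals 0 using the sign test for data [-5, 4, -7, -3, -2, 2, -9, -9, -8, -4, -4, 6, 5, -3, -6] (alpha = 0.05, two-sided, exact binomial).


Step 1: Discard zero differences. Original n = 15; n_eff = number of nonzero differences = 15.
Nonzero differences (with sign): -5, +4, -7, -3, -2, +2, -9, -9, -8, -4, -4, +6, +5, -3, -6
Step 2: Count signs: positive = 4, negative = 11.
Step 3: Under H0: P(positive) = 0.5, so the number of positives S ~ Bin(15, 0.5).
Step 4: Two-sided exact p-value = sum of Bin(15,0.5) probabilities at or below the observed probability = 0.118469.
Step 5: alpha = 0.05. fail to reject H0.

n_eff = 15, pos = 4, neg = 11, p = 0.118469, fail to reject H0.


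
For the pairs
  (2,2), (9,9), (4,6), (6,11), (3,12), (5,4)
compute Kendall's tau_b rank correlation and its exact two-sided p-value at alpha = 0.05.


Step 1: Enumerate the 15 unordered pairs (i,j) with i<j and classify each by sign(x_j-x_i) * sign(y_j-y_i).
  (1,2):dx=+7,dy=+7->C; (1,3):dx=+2,dy=+4->C; (1,4):dx=+4,dy=+9->C; (1,5):dx=+1,dy=+10->C
  (1,6):dx=+3,dy=+2->C; (2,3):dx=-5,dy=-3->C; (2,4):dx=-3,dy=+2->D; (2,5):dx=-6,dy=+3->D
  (2,6):dx=-4,dy=-5->C; (3,4):dx=+2,dy=+5->C; (3,5):dx=-1,dy=+6->D; (3,6):dx=+1,dy=-2->D
  (4,5):dx=-3,dy=+1->D; (4,6):dx=-1,dy=-7->C; (5,6):dx=+2,dy=-8->D
Step 2: C = 9, D = 6, total pairs = 15.
Step 3: tau = (C - D)/(n(n-1)/2) = (9 - 6)/15 = 0.200000.
Step 4: Exact two-sided p-value (enumerate n! = 720 permutations of y under H0): p = 0.719444.
Step 5: alpha = 0.05. fail to reject H0.

tau_b = 0.2000 (C=9, D=6), p = 0.719444, fail to reject H0.


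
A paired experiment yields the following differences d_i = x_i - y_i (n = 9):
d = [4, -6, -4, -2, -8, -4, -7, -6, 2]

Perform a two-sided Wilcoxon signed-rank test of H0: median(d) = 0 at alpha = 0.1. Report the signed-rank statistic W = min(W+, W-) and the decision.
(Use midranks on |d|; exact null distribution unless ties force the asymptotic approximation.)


Step 1: Drop any zero differences (none here) and take |d_i|.
|d| = [4, 6, 4, 2, 8, 4, 7, 6, 2]
Step 2: Midrank |d_i| (ties get averaged ranks).
ranks: |4|->4, |6|->6.5, |4|->4, |2|->1.5, |8|->9, |4|->4, |7|->8, |6|->6.5, |2|->1.5
Step 3: Attach original signs; sum ranks with positive sign and with negative sign.
W+ = 4 + 1.5 = 5.5
W- = 6.5 + 4 + 1.5 + 9 + 4 + 8 + 6.5 = 39.5
(Check: W+ + W- = 45 should equal n(n+1)/2 = 45.)
Step 4: Test statistic W = min(W+, W-) = 5.5.
Step 5: Ties in |d|, so use the tie-corrected normal approximation.
        E[W] = n(n+1)/4 = 9*10/4 = 22.5.
        Tie groups: |d|=2 (t=2), |d|=4 (t=3), |d|=6 (t=2); sum(t^3 - t) = 36.
        Var[W] = n(n+1)(2n+1)/24 - sum(t^3-t)/48 = 1710/24 - 36/48 = 70.5.
        z = (W - E[W]) / sqrt(Var[W]) = (5.5 - 22.5) / 8.3964 = -2.0247.
        Two-sided p = 2*Phi(z) = 0.042901.
Step 6: alpha = 0.1. reject H0.

W+ = 5.5, W- = 39.5, W = min = 5.5, p = 0.042901, reject H0.


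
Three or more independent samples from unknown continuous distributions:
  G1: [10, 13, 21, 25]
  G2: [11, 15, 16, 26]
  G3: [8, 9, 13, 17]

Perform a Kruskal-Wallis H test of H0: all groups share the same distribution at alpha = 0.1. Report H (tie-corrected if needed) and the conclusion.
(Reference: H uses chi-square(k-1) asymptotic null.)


Step 1: Combine all N = 12 observations and assign midranks.
sorted (value, group, rank): (8,G3,1), (9,G3,2), (10,G1,3), (11,G2,4), (13,G1,5.5), (13,G3,5.5), (15,G2,7), (16,G2,8), (17,G3,9), (21,G1,10), (25,G1,11), (26,G2,12)
Step 2: Sum ranks within each group.
R_1 = 29.5 (n_1 = 4)
R_2 = 31 (n_2 = 4)
R_3 = 17.5 (n_3 = 4)
Step 3: H = 12/(N(N+1)) * sum(R_i^2/n_i) - 3(N+1)
     = 12/(12*13) * (29.5^2/4 + 31^2/4 + 17.5^2/4) - 3*13
     = 0.076923 * 534.375 - 39
     = 2.105769.
Step 4: Ties present; correction factor C = 1 - 6/(12^3 - 12) = 0.996503. Corrected H = 2.105769 / 0.996503 = 2.113158.
Step 5: Under H0, H ~ chi^2(2); p-value = 0.347643.
Step 6: alpha = 0.1. fail to reject H0.

H = 2.1132, df = 2, p = 0.347643, fail to reject H0.


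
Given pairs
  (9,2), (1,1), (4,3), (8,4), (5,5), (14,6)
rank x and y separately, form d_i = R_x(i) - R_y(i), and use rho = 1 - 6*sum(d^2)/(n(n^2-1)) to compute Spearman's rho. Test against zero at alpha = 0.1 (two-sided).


Step 1: Rank x and y separately (midranks; no ties here).
rank(x): 9->5, 1->1, 4->2, 8->4, 5->3, 14->6
rank(y): 2->2, 1->1, 3->3, 4->4, 5->5, 6->6
Step 2: d_i = R_x(i) - R_y(i); compute d_i^2.
  (5-2)^2=9, (1-1)^2=0, (2-3)^2=1, (4-4)^2=0, (3-5)^2=4, (6-6)^2=0
sum(d^2) = 14.
Step 3: rho = 1 - 6*14 / (6*(6^2 - 1)) = 1 - 84/210 = 0.600000.
Step 4: Under H0, t = rho * sqrt((n-2)/(1-rho^2)) = 1.5000 ~ t(4).
Step 5: Two-sided p-value from the t-distribution with 4 df = 0.208000.
Step 6: alpha = 0.1. fail to reject H0.

rho = 0.6000, p = 0.208000, fail to reject H0 at alpha = 0.1.


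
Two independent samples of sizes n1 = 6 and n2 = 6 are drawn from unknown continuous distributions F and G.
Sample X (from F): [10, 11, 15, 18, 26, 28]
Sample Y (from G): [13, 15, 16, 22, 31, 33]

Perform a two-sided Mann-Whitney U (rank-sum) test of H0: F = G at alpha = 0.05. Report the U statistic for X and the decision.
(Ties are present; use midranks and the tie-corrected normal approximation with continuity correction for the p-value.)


Step 1: Combine and sort all 12 observations; assign midranks.
sorted (value, group): (10,X), (11,X), (13,Y), (15,X), (15,Y), (16,Y), (18,X), (22,Y), (26,X), (28,X), (31,Y), (33,Y)
ranks: 10->1, 11->2, 13->3, 15->4.5, 15->4.5, 16->6, 18->7, 22->8, 26->9, 28->10, 31->11, 33->12
Step 2: Rank sum for X: R1 = 1 + 2 + 4.5 + 7 + 9 + 10 = 33.5.
Step 3: U_X = R1 - n1(n1+1)/2 = 33.5 - 6*7/2 = 33.5 - 21 = 12.5.
       U_Y = n1*n2 - U_X = 36 - 12.5 = 23.5.
Step 4: Ties are present, so use the tie-corrected normal approximation (with continuity correction) for the p-value.
Step 5: p-value = 0.422527; compare to alpha = 0.05. fail to reject H0.

U_X = 12.5, p = 0.422527, fail to reject H0 at alpha = 0.05.


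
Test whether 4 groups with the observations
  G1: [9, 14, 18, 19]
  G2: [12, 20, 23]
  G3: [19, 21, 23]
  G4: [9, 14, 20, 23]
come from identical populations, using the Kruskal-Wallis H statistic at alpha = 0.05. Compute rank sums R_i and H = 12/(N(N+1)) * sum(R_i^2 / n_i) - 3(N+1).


Step 1: Combine all N = 14 observations and assign midranks.
sorted (value, group, rank): (9,G1,1.5), (9,G4,1.5), (12,G2,3), (14,G1,4.5), (14,G4,4.5), (18,G1,6), (19,G1,7.5), (19,G3,7.5), (20,G2,9.5), (20,G4,9.5), (21,G3,11), (23,G2,13), (23,G3,13), (23,G4,13)
Step 2: Sum ranks within each group.
R_1 = 19.5 (n_1 = 4)
R_2 = 25.5 (n_2 = 3)
R_3 = 31.5 (n_3 = 3)
R_4 = 28.5 (n_4 = 4)
Step 3: H = 12/(N(N+1)) * sum(R_i^2/n_i) - 3(N+1)
     = 12/(14*15) * (19.5^2/4 + 25.5^2/3 + 31.5^2/3 + 28.5^2/4) - 3*15
     = 0.057143 * 845.625 - 45
     = 3.321429.
Step 4: Ties present; correction factor C = 1 - 48/(14^3 - 14) = 0.982418. Corrected H = 3.321429 / 0.982418 = 3.380872.
Step 5: Under H0, H ~ chi^2(3); p-value = 0.336544.
Step 6: alpha = 0.05. fail to reject H0.

H = 3.3809, df = 3, p = 0.336544, fail to reject H0.


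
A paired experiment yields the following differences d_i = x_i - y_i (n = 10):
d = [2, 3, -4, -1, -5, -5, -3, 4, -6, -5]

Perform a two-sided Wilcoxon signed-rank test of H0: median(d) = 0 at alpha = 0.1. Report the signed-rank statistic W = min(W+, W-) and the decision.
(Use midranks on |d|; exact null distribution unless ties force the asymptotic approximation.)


Step 1: Drop any zero differences (none here) and take |d_i|.
|d| = [2, 3, 4, 1, 5, 5, 3, 4, 6, 5]
Step 2: Midrank |d_i| (ties get averaged ranks).
ranks: |2|->2, |3|->3.5, |4|->5.5, |1|->1, |5|->8, |5|->8, |3|->3.5, |4|->5.5, |6|->10, |5|->8
Step 3: Attach original signs; sum ranks with positive sign and with negative sign.
W+ = 2 + 3.5 + 5.5 = 11
W- = 5.5 + 1 + 8 + 8 + 3.5 + 10 + 8 = 44
(Check: W+ + W- = 55 should equal n(n+1)/2 = 55.)
Step 4: Test statistic W = min(W+, W-) = 11.
Step 5: Ties in |d|, so use the tie-corrected normal approximation.
        E[W] = n(n+1)/4 = 10*11/4 = 27.5.
        Tie groups: |d|=3 (t=2), |d|=4 (t=2), |d|=5 (t=3); sum(t^3 - t) = 36.
        Var[W] = n(n+1)(2n+1)/24 - sum(t^3-t)/48 = 2310/24 - 36/48 = 95.5.
        z = (W - E[W]) / sqrt(Var[W]) = (11 - 27.5) / 9.7724 = -1.6884.
        Two-sided p = 2*Phi(z) = 0.091329.
Step 6: alpha = 0.1. reject H0.

W+ = 11, W- = 44, W = min = 11, p = 0.091329, reject H0.


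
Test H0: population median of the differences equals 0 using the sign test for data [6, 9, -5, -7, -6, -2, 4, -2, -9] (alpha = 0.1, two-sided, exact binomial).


Step 1: Discard zero differences. Original n = 9; n_eff = number of nonzero differences = 9.
Nonzero differences (with sign): +6, +9, -5, -7, -6, -2, +4, -2, -9
Step 2: Count signs: positive = 3, negative = 6.
Step 3: Under H0: P(positive) = 0.5, so the number of positives S ~ Bin(9, 0.5).
Step 4: Two-sided exact p-value = sum of Bin(9,0.5) probabilities at or below the observed probability = 0.507812.
Step 5: alpha = 0.1. fail to reject H0.

n_eff = 9, pos = 3, neg = 6, p = 0.507812, fail to reject H0.


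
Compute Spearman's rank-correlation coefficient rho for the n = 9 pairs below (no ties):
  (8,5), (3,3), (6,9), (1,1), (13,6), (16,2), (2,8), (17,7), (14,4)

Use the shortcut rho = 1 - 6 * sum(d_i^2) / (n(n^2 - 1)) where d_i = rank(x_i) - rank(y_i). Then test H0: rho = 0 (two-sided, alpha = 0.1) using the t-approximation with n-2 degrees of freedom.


Step 1: Rank x and y separately (midranks; no ties here).
rank(x): 8->5, 3->3, 6->4, 1->1, 13->6, 16->8, 2->2, 17->9, 14->7
rank(y): 5->5, 3->3, 9->9, 1->1, 6->6, 2->2, 8->8, 7->7, 4->4
Step 2: d_i = R_x(i) - R_y(i); compute d_i^2.
  (5-5)^2=0, (3-3)^2=0, (4-9)^2=25, (1-1)^2=0, (6-6)^2=0, (8-2)^2=36, (2-8)^2=36, (9-7)^2=4, (7-4)^2=9
sum(d^2) = 110.
Step 3: rho = 1 - 6*110 / (9*(9^2 - 1)) = 1 - 660/720 = 0.083333.
Step 4: Under H0, t = rho * sqrt((n-2)/(1-rho^2)) = 0.2212 ~ t(7).
Step 5: Two-sided p-value from the t-distribution with 7 df = 0.831214.
Step 6: alpha = 0.1. fail to reject H0.

rho = 0.0833, p = 0.831214, fail to reject H0 at alpha = 0.1.


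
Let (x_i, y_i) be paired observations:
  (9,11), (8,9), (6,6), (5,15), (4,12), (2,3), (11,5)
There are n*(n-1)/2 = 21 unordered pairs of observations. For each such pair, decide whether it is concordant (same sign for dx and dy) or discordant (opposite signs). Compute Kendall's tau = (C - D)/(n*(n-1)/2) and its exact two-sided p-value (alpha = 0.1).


Step 1: Enumerate the 21 unordered pairs (i,j) with i<j and classify each by sign(x_j-x_i) * sign(y_j-y_i).
  (1,2):dx=-1,dy=-2->C; (1,3):dx=-3,dy=-5->C; (1,4):dx=-4,dy=+4->D; (1,5):dx=-5,dy=+1->D
  (1,6):dx=-7,dy=-8->C; (1,7):dx=+2,dy=-6->D; (2,3):dx=-2,dy=-3->C; (2,4):dx=-3,dy=+6->D
  (2,5):dx=-4,dy=+3->D; (2,6):dx=-6,dy=-6->C; (2,7):dx=+3,dy=-4->D; (3,4):dx=-1,dy=+9->D
  (3,5):dx=-2,dy=+6->D; (3,6):dx=-4,dy=-3->C; (3,7):dx=+5,dy=-1->D; (4,5):dx=-1,dy=-3->C
  (4,6):dx=-3,dy=-12->C; (4,7):dx=+6,dy=-10->D; (5,6):dx=-2,dy=-9->C; (5,7):dx=+7,dy=-7->D
  (6,7):dx=+9,dy=+2->C
Step 2: C = 10, D = 11, total pairs = 21.
Step 3: tau = (C - D)/(n(n-1)/2) = (10 - 11)/21 = -0.047619.
Step 4: Exact two-sided p-value (enumerate n! = 5040 permutations of y under H0): p = 1.000000.
Step 5: alpha = 0.1. fail to reject H0.

tau_b = -0.0476 (C=10, D=11), p = 1.000000, fail to reject H0.


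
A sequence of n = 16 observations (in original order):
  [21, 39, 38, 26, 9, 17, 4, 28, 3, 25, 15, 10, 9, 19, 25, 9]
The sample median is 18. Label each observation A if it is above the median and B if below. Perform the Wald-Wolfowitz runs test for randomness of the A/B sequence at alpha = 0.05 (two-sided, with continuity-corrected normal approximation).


Step 1: Compute median = 18; label A = above, B = below.
Labels in order: AAAABBBABABBBAAB  (n_A = 8, n_B = 8)
Step 2: Count runs R = 8.
Step 3: Under H0 (random ordering), E[R] = 2*n_A*n_B/(n_A+n_B) + 1 = 2*8*8/16 + 1 = 9.0000.
        Var[R] = 2*n_A*n_B*(2*n_A*n_B - n_A - n_B) / ((n_A+n_B)^2 * (n_A+n_B-1)) = 14336/3840 = 3.7333.
        SD[R] = 1.9322.
Step 4: Continuity-corrected z = (R + 0.5 - E[R]) / SD[R] = (8 + 0.5 - 9.0000) / 1.9322 = -0.2588.
Step 5: Two-sided p-value via normal approximation = 2*(1 - Phi(|z|)) = 0.795809.
Step 6: alpha = 0.05. fail to reject H0.

R = 8, z = -0.2588, p = 0.795809, fail to reject H0.


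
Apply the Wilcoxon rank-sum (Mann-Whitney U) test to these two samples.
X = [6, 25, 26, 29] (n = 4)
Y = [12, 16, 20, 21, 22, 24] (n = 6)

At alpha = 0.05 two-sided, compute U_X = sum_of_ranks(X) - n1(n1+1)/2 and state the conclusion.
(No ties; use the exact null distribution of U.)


Step 1: Combine and sort all 10 observations; assign midranks.
sorted (value, group): (6,X), (12,Y), (16,Y), (20,Y), (21,Y), (22,Y), (24,Y), (25,X), (26,X), (29,X)
ranks: 6->1, 12->2, 16->3, 20->4, 21->5, 22->6, 24->7, 25->8, 26->9, 29->10
Step 2: Rank sum for X: R1 = 1 + 8 + 9 + 10 = 28.
Step 3: U_X = R1 - n1(n1+1)/2 = 28 - 4*5/2 = 28 - 10 = 18.
       U_Y = n1*n2 - U_X = 24 - 18 = 6.
Step 4: No ties, so the exact null distribution of U (based on enumerating the C(10,4) = 210 equally likely rank assignments) gives the two-sided p-value.
Step 5: p-value = 0.257143; compare to alpha = 0.05. fail to reject H0.

U_X = 18, p = 0.257143, fail to reject H0 at alpha = 0.05.


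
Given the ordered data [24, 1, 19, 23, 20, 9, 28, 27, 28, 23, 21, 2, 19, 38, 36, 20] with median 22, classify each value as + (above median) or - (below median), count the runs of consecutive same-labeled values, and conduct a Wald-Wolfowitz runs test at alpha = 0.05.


Step 1: Compute median = 22; label A = above, B = below.
Labels in order: ABBABBAAAABBBAAB  (n_A = 8, n_B = 8)
Step 2: Count runs R = 8.
Step 3: Under H0 (random ordering), E[R] = 2*n_A*n_B/(n_A+n_B) + 1 = 2*8*8/16 + 1 = 9.0000.
        Var[R] = 2*n_A*n_B*(2*n_A*n_B - n_A - n_B) / ((n_A+n_B)^2 * (n_A+n_B-1)) = 14336/3840 = 3.7333.
        SD[R] = 1.9322.
Step 4: Continuity-corrected z = (R + 0.5 - E[R]) / SD[R] = (8 + 0.5 - 9.0000) / 1.9322 = -0.2588.
Step 5: Two-sided p-value via normal approximation = 2*(1 - Phi(|z|)) = 0.795809.
Step 6: alpha = 0.05. fail to reject H0.

R = 8, z = -0.2588, p = 0.795809, fail to reject H0.


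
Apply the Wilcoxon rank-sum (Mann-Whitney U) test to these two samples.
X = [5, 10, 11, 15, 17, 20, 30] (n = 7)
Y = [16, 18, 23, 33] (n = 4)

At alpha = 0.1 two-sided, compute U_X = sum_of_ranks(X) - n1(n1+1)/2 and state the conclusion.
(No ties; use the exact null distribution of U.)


Step 1: Combine and sort all 11 observations; assign midranks.
sorted (value, group): (5,X), (10,X), (11,X), (15,X), (16,Y), (17,X), (18,Y), (20,X), (23,Y), (30,X), (33,Y)
ranks: 5->1, 10->2, 11->3, 15->4, 16->5, 17->6, 18->7, 20->8, 23->9, 30->10, 33->11
Step 2: Rank sum for X: R1 = 1 + 2 + 3 + 4 + 6 + 8 + 10 = 34.
Step 3: U_X = R1 - n1(n1+1)/2 = 34 - 7*8/2 = 34 - 28 = 6.
       U_Y = n1*n2 - U_X = 28 - 6 = 22.
Step 4: No ties, so the exact null distribution of U (based on enumerating the C(11,7) = 330 equally likely rank assignments) gives the two-sided p-value.
Step 5: p-value = 0.163636; compare to alpha = 0.1. fail to reject H0.

U_X = 6, p = 0.163636, fail to reject H0 at alpha = 0.1.


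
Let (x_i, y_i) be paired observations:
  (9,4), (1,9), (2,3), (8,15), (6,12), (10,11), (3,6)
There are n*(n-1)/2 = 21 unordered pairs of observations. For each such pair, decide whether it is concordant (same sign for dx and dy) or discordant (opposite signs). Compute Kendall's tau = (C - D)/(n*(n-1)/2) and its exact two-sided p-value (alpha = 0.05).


Step 1: Enumerate the 21 unordered pairs (i,j) with i<j and classify each by sign(x_j-x_i) * sign(y_j-y_i).
  (1,2):dx=-8,dy=+5->D; (1,3):dx=-7,dy=-1->C; (1,4):dx=-1,dy=+11->D; (1,5):dx=-3,dy=+8->D
  (1,6):dx=+1,dy=+7->C; (1,7):dx=-6,dy=+2->D; (2,3):dx=+1,dy=-6->D; (2,4):dx=+7,dy=+6->C
  (2,5):dx=+5,dy=+3->C; (2,6):dx=+9,dy=+2->C; (2,7):dx=+2,dy=-3->D; (3,4):dx=+6,dy=+12->C
  (3,5):dx=+4,dy=+9->C; (3,6):dx=+8,dy=+8->C; (3,7):dx=+1,dy=+3->C; (4,5):dx=-2,dy=-3->C
  (4,6):dx=+2,dy=-4->D; (4,7):dx=-5,dy=-9->C; (5,6):dx=+4,dy=-1->D; (5,7):dx=-3,dy=-6->C
  (6,7):dx=-7,dy=-5->C
Step 2: C = 13, D = 8, total pairs = 21.
Step 3: tau = (C - D)/(n(n-1)/2) = (13 - 8)/21 = 0.238095.
Step 4: Exact two-sided p-value (enumerate n! = 5040 permutations of y under H0): p = 0.561905.
Step 5: alpha = 0.05. fail to reject H0.

tau_b = 0.2381 (C=13, D=8), p = 0.561905, fail to reject H0.


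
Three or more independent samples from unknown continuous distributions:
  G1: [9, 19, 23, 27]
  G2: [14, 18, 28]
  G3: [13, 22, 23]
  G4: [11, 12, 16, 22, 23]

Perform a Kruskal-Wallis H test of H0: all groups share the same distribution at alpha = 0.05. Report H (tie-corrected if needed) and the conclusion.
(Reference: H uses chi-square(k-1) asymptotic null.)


Step 1: Combine all N = 15 observations and assign midranks.
sorted (value, group, rank): (9,G1,1), (11,G4,2), (12,G4,3), (13,G3,4), (14,G2,5), (16,G4,6), (18,G2,7), (19,G1,8), (22,G3,9.5), (22,G4,9.5), (23,G1,12), (23,G3,12), (23,G4,12), (27,G1,14), (28,G2,15)
Step 2: Sum ranks within each group.
R_1 = 35 (n_1 = 4)
R_2 = 27 (n_2 = 3)
R_3 = 25.5 (n_3 = 3)
R_4 = 32.5 (n_4 = 5)
Step 3: H = 12/(N(N+1)) * sum(R_i^2/n_i) - 3(N+1)
     = 12/(15*16) * (35^2/4 + 27^2/3 + 25.5^2/3 + 32.5^2/5) - 3*16
     = 0.050000 * 977.25 - 48
     = 0.862500.
Step 4: Ties present; correction factor C = 1 - 30/(15^3 - 15) = 0.991071. Corrected H = 0.862500 / 0.991071 = 0.870270.
Step 5: Under H0, H ~ chi^2(3); p-value = 0.832596.
Step 6: alpha = 0.05. fail to reject H0.

H = 0.8703, df = 3, p = 0.832596, fail to reject H0.


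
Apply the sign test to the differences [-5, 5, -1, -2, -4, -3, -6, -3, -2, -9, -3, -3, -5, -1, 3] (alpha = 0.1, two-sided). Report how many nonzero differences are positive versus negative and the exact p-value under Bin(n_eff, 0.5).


Step 1: Discard zero differences. Original n = 15; n_eff = number of nonzero differences = 15.
Nonzero differences (with sign): -5, +5, -1, -2, -4, -3, -6, -3, -2, -9, -3, -3, -5, -1, +3
Step 2: Count signs: positive = 2, negative = 13.
Step 3: Under H0: P(positive) = 0.5, so the number of positives S ~ Bin(15, 0.5).
Step 4: Two-sided exact p-value = sum of Bin(15,0.5) probabilities at or below the observed probability = 0.007385.
Step 5: alpha = 0.1. reject H0.

n_eff = 15, pos = 2, neg = 13, p = 0.007385, reject H0.


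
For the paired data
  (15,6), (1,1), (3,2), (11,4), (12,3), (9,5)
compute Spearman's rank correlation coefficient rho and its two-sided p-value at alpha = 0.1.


Step 1: Rank x and y separately (midranks; no ties here).
rank(x): 15->6, 1->1, 3->2, 11->4, 12->5, 9->3
rank(y): 6->6, 1->1, 2->2, 4->4, 3->3, 5->5
Step 2: d_i = R_x(i) - R_y(i); compute d_i^2.
  (6-6)^2=0, (1-1)^2=0, (2-2)^2=0, (4-4)^2=0, (5-3)^2=4, (3-5)^2=4
sum(d^2) = 8.
Step 3: rho = 1 - 6*8 / (6*(6^2 - 1)) = 1 - 48/210 = 0.771429.
Step 4: Under H0, t = rho * sqrt((n-2)/(1-rho^2)) = 2.4247 ~ t(4).
Step 5: Two-sided p-value from the t-distribution with 4 df = 0.072397.
Step 6: alpha = 0.1. reject H0.

rho = 0.7714, p = 0.072397, reject H0 at alpha = 0.1.


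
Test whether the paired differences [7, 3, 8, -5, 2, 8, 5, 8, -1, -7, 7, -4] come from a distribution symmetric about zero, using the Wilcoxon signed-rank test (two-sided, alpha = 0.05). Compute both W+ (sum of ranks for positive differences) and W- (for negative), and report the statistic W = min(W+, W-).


Step 1: Drop any zero differences (none here) and take |d_i|.
|d| = [7, 3, 8, 5, 2, 8, 5, 8, 1, 7, 7, 4]
Step 2: Midrank |d_i| (ties get averaged ranks).
ranks: |7|->8, |3|->3, |8|->11, |5|->5.5, |2|->2, |8|->11, |5|->5.5, |8|->11, |1|->1, |7|->8, |7|->8, |4|->4
Step 3: Attach original signs; sum ranks with positive sign and with negative sign.
W+ = 8 + 3 + 11 + 2 + 11 + 5.5 + 11 + 8 = 59.5
W- = 5.5 + 1 + 8 + 4 = 18.5
(Check: W+ + W- = 78 should equal n(n+1)/2 = 78.)
Step 4: Test statistic W = min(W+, W-) = 18.5.
Step 5: Ties in |d|, so use the tie-corrected normal approximation.
        E[W] = n(n+1)/4 = 12*13/4 = 39.
        Tie groups: |d|=5 (t=2), |d|=7 (t=3), |d|=8 (t=3); sum(t^3 - t) = 54.
        Var[W] = n(n+1)(2n+1)/24 - sum(t^3-t)/48 = 3900/24 - 54/48 = 161.375.
        z = (W - E[W]) / sqrt(Var[W]) = (18.5 - 39) / 12.7033 = -1.6137.
        Two-sided p = 2*Phi(z) = 0.106582.
Step 6: alpha = 0.05. fail to reject H0.

W+ = 59.5, W- = 18.5, W = min = 18.5, p = 0.106582, fail to reject H0.


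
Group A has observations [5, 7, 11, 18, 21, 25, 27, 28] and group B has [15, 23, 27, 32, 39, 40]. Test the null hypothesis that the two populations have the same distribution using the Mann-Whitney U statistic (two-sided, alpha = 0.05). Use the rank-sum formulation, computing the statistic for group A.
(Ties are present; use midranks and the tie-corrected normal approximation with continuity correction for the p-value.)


Step 1: Combine and sort all 14 observations; assign midranks.
sorted (value, group): (5,X), (7,X), (11,X), (15,Y), (18,X), (21,X), (23,Y), (25,X), (27,X), (27,Y), (28,X), (32,Y), (39,Y), (40,Y)
ranks: 5->1, 7->2, 11->3, 15->4, 18->5, 21->6, 23->7, 25->8, 27->9.5, 27->9.5, 28->11, 32->12, 39->13, 40->14
Step 2: Rank sum for X: R1 = 1 + 2 + 3 + 5 + 6 + 8 + 9.5 + 11 = 45.5.
Step 3: U_X = R1 - n1(n1+1)/2 = 45.5 - 8*9/2 = 45.5 - 36 = 9.5.
       U_Y = n1*n2 - U_X = 48 - 9.5 = 38.5.
Step 4: Ties are present, so use the tie-corrected normal approximation (with continuity correction) for the p-value.
Step 5: p-value = 0.070392; compare to alpha = 0.05. fail to reject H0.

U_X = 9.5, p = 0.070392, fail to reject H0 at alpha = 0.05.


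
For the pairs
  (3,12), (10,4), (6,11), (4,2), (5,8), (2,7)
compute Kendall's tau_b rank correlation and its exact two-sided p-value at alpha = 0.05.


Step 1: Enumerate the 15 unordered pairs (i,j) with i<j and classify each by sign(x_j-x_i) * sign(y_j-y_i).
  (1,2):dx=+7,dy=-8->D; (1,3):dx=+3,dy=-1->D; (1,4):dx=+1,dy=-10->D; (1,5):dx=+2,dy=-4->D
  (1,6):dx=-1,dy=-5->C; (2,3):dx=-4,dy=+7->D; (2,4):dx=-6,dy=-2->C; (2,5):dx=-5,dy=+4->D
  (2,6):dx=-8,dy=+3->D; (3,4):dx=-2,dy=-9->C; (3,5):dx=-1,dy=-3->C; (3,6):dx=-4,dy=-4->C
  (4,5):dx=+1,dy=+6->C; (4,6):dx=-2,dy=+5->D; (5,6):dx=-3,dy=-1->C
Step 2: C = 7, D = 8, total pairs = 15.
Step 3: tau = (C - D)/(n(n-1)/2) = (7 - 8)/15 = -0.066667.
Step 4: Exact two-sided p-value (enumerate n! = 720 permutations of y under H0): p = 1.000000.
Step 5: alpha = 0.05. fail to reject H0.

tau_b = -0.0667 (C=7, D=8), p = 1.000000, fail to reject H0.


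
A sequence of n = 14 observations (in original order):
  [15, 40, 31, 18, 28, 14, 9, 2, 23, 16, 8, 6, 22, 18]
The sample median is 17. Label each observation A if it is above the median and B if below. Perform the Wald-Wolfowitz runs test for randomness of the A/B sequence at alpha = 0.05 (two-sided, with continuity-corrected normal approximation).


Step 1: Compute median = 17; label A = above, B = below.
Labels in order: BAAAABBBABBBAA  (n_A = 7, n_B = 7)
Step 2: Count runs R = 6.
Step 3: Under H0 (random ordering), E[R] = 2*n_A*n_B/(n_A+n_B) + 1 = 2*7*7/14 + 1 = 8.0000.
        Var[R] = 2*n_A*n_B*(2*n_A*n_B - n_A - n_B) / ((n_A+n_B)^2 * (n_A+n_B-1)) = 8232/2548 = 3.2308.
        SD[R] = 1.7974.
Step 4: Continuity-corrected z = (R + 0.5 - E[R]) / SD[R] = (6 + 0.5 - 8.0000) / 1.7974 = -0.8345.
Step 5: Two-sided p-value via normal approximation = 2*(1 - Phi(|z|)) = 0.403986.
Step 6: alpha = 0.05. fail to reject H0.

R = 6, z = -0.8345, p = 0.403986, fail to reject H0.


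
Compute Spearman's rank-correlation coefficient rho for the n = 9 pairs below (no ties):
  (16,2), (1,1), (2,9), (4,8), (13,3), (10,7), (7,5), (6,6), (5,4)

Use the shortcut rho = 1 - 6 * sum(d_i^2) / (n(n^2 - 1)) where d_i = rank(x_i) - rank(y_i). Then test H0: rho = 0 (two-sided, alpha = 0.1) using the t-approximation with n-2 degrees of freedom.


Step 1: Rank x and y separately (midranks; no ties here).
rank(x): 16->9, 1->1, 2->2, 4->3, 13->8, 10->7, 7->6, 6->5, 5->4
rank(y): 2->2, 1->1, 9->9, 8->8, 3->3, 7->7, 5->5, 6->6, 4->4
Step 2: d_i = R_x(i) - R_y(i); compute d_i^2.
  (9-2)^2=49, (1-1)^2=0, (2-9)^2=49, (3-8)^2=25, (8-3)^2=25, (7-7)^2=0, (6-5)^2=1, (5-6)^2=1, (4-4)^2=0
sum(d^2) = 150.
Step 3: rho = 1 - 6*150 / (9*(9^2 - 1)) = 1 - 900/720 = -0.250000.
Step 4: Under H0, t = rho * sqrt((n-2)/(1-rho^2)) = -0.6831 ~ t(7).
Step 5: Two-sided p-value from the t-distribution with 7 df = 0.516490.
Step 6: alpha = 0.1. fail to reject H0.

rho = -0.2500, p = 0.516490, fail to reject H0 at alpha = 0.1.


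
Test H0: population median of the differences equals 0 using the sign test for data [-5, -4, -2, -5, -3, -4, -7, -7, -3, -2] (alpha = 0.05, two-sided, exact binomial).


Step 1: Discard zero differences. Original n = 10; n_eff = number of nonzero differences = 10.
Nonzero differences (with sign): -5, -4, -2, -5, -3, -4, -7, -7, -3, -2
Step 2: Count signs: positive = 0, negative = 10.
Step 3: Under H0: P(positive) = 0.5, so the number of positives S ~ Bin(10, 0.5).
Step 4: Two-sided exact p-value = sum of Bin(10,0.5) probabilities at or below the observed probability = 0.001953.
Step 5: alpha = 0.05. reject H0.

n_eff = 10, pos = 0, neg = 10, p = 0.001953, reject H0.


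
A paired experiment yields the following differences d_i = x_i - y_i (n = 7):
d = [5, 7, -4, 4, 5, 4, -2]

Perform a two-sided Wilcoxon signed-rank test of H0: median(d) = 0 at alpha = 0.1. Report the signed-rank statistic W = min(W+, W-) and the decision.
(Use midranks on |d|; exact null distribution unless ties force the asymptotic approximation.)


Step 1: Drop any zero differences (none here) and take |d_i|.
|d| = [5, 7, 4, 4, 5, 4, 2]
Step 2: Midrank |d_i| (ties get averaged ranks).
ranks: |5|->5.5, |7|->7, |4|->3, |4|->3, |5|->5.5, |4|->3, |2|->1
Step 3: Attach original signs; sum ranks with positive sign and with negative sign.
W+ = 5.5 + 7 + 3 + 5.5 + 3 = 24
W- = 3 + 1 = 4
(Check: W+ + W- = 28 should equal n(n+1)/2 = 28.)
Step 4: Test statistic W = min(W+, W-) = 4.
Step 5: Ties in |d|, so use the tie-corrected normal approximation.
        E[W] = n(n+1)/4 = 7*8/4 = 14.
        Tie groups: |d|=4 (t=3), |d|=5 (t=2); sum(t^3 - t) = 30.
        Var[W] = n(n+1)(2n+1)/24 - sum(t^3-t)/48 = 840/24 - 30/48 = 34.375.
        z = (W - E[W]) / sqrt(Var[W]) = (4 - 14) / 5.8630 = -1.7056.
        Two-sided p = 2*Phi(z) = 0.088082.
Step 6: alpha = 0.1. reject H0.

W+ = 24, W- = 4, W = min = 4, p = 0.088082, reject H0.


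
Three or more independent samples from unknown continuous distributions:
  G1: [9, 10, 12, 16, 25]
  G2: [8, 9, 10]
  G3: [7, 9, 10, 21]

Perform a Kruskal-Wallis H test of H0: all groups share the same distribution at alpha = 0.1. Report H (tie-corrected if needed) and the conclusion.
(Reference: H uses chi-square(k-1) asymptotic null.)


Step 1: Combine all N = 12 observations and assign midranks.
sorted (value, group, rank): (7,G3,1), (8,G2,2), (9,G1,4), (9,G2,4), (9,G3,4), (10,G1,7), (10,G2,7), (10,G3,7), (12,G1,9), (16,G1,10), (21,G3,11), (25,G1,12)
Step 2: Sum ranks within each group.
R_1 = 42 (n_1 = 5)
R_2 = 13 (n_2 = 3)
R_3 = 23 (n_3 = 4)
Step 3: H = 12/(N(N+1)) * sum(R_i^2/n_i) - 3(N+1)
     = 12/(12*13) * (42^2/5 + 13^2/3 + 23^2/4) - 3*13
     = 0.076923 * 541.383 - 39
     = 2.644872.
Step 4: Ties present; correction factor C = 1 - 48/(12^3 - 12) = 0.972028. Corrected H = 2.644872 / 0.972028 = 2.720983.
Step 5: Under H0, H ~ chi^2(2); p-value = 0.256535.
Step 6: alpha = 0.1. fail to reject H0.

H = 2.7210, df = 2, p = 0.256535, fail to reject H0.


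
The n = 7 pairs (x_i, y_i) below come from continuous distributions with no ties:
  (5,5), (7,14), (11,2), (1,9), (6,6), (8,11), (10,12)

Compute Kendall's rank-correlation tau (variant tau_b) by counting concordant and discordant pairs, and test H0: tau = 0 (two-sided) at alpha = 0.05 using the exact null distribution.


Step 1: Enumerate the 21 unordered pairs (i,j) with i<j and classify each by sign(x_j-x_i) * sign(y_j-y_i).
  (1,2):dx=+2,dy=+9->C; (1,3):dx=+6,dy=-3->D; (1,4):dx=-4,dy=+4->D; (1,5):dx=+1,dy=+1->C
  (1,6):dx=+3,dy=+6->C; (1,7):dx=+5,dy=+7->C; (2,3):dx=+4,dy=-12->D; (2,4):dx=-6,dy=-5->C
  (2,5):dx=-1,dy=-8->C; (2,6):dx=+1,dy=-3->D; (2,7):dx=+3,dy=-2->D; (3,4):dx=-10,dy=+7->D
  (3,5):dx=-5,dy=+4->D; (3,6):dx=-3,dy=+9->D; (3,7):dx=-1,dy=+10->D; (4,5):dx=+5,dy=-3->D
  (4,6):dx=+7,dy=+2->C; (4,7):dx=+9,dy=+3->C; (5,6):dx=+2,dy=+5->C; (5,7):dx=+4,dy=+6->C
  (6,7):dx=+2,dy=+1->C
Step 2: C = 11, D = 10, total pairs = 21.
Step 3: tau = (C - D)/(n(n-1)/2) = (11 - 10)/21 = 0.047619.
Step 4: Exact two-sided p-value (enumerate n! = 5040 permutations of y under H0): p = 1.000000.
Step 5: alpha = 0.05. fail to reject H0.

tau_b = 0.0476 (C=11, D=10), p = 1.000000, fail to reject H0.


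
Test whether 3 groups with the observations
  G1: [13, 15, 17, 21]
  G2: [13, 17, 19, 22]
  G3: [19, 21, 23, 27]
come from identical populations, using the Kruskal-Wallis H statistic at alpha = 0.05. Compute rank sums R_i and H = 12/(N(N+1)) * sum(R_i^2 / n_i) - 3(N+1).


Step 1: Combine all N = 12 observations and assign midranks.
sorted (value, group, rank): (13,G1,1.5), (13,G2,1.5), (15,G1,3), (17,G1,4.5), (17,G2,4.5), (19,G2,6.5), (19,G3,6.5), (21,G1,8.5), (21,G3,8.5), (22,G2,10), (23,G3,11), (27,G3,12)
Step 2: Sum ranks within each group.
R_1 = 17.5 (n_1 = 4)
R_2 = 22.5 (n_2 = 4)
R_3 = 38 (n_3 = 4)
Step 3: H = 12/(N(N+1)) * sum(R_i^2/n_i) - 3(N+1)
     = 12/(12*13) * (17.5^2/4 + 22.5^2/4 + 38^2/4) - 3*13
     = 0.076923 * 564.125 - 39
     = 4.394231.
Step 4: Ties present; correction factor C = 1 - 24/(12^3 - 12) = 0.986014. Corrected H = 4.394231 / 0.986014 = 4.456560.
Step 5: Under H0, H ~ chi^2(2); p-value = 0.107714.
Step 6: alpha = 0.05. fail to reject H0.

H = 4.4566, df = 2, p = 0.107714, fail to reject H0.


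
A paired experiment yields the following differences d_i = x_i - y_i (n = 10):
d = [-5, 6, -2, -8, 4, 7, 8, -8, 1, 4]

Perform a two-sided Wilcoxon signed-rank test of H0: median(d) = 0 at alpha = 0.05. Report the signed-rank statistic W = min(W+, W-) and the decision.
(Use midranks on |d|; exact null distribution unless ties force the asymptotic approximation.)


Step 1: Drop any zero differences (none here) and take |d_i|.
|d| = [5, 6, 2, 8, 4, 7, 8, 8, 1, 4]
Step 2: Midrank |d_i| (ties get averaged ranks).
ranks: |5|->5, |6|->6, |2|->2, |8|->9, |4|->3.5, |7|->7, |8|->9, |8|->9, |1|->1, |4|->3.5
Step 3: Attach original signs; sum ranks with positive sign and with negative sign.
W+ = 6 + 3.5 + 7 + 9 + 1 + 3.5 = 30
W- = 5 + 2 + 9 + 9 = 25
(Check: W+ + W- = 55 should equal n(n+1)/2 = 55.)
Step 4: Test statistic W = min(W+, W-) = 25.
Step 5: Ties in |d|, so use the tie-corrected normal approximation.
        E[W] = n(n+1)/4 = 10*11/4 = 27.5.
        Tie groups: |d|=4 (t=2), |d|=8 (t=3); sum(t^3 - t) = 30.
        Var[W] = n(n+1)(2n+1)/24 - sum(t^3-t)/48 = 2310/24 - 30/48 = 95.625.
        z = (W - E[W]) / sqrt(Var[W]) = (25 - 27.5) / 9.7788 = -0.2557.
        Two-sided p = 2*Phi(z) = 0.798217.
Step 6: alpha = 0.05. fail to reject H0.

W+ = 30, W- = 25, W = min = 25, p = 0.798217, fail to reject H0.


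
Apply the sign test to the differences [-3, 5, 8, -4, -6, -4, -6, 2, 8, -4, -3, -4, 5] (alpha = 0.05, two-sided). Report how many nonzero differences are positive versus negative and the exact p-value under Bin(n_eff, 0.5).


Step 1: Discard zero differences. Original n = 13; n_eff = number of nonzero differences = 13.
Nonzero differences (with sign): -3, +5, +8, -4, -6, -4, -6, +2, +8, -4, -3, -4, +5
Step 2: Count signs: positive = 5, negative = 8.
Step 3: Under H0: P(positive) = 0.5, so the number of positives S ~ Bin(13, 0.5).
Step 4: Two-sided exact p-value = sum of Bin(13,0.5) probabilities at or below the observed probability = 0.581055.
Step 5: alpha = 0.05. fail to reject H0.

n_eff = 13, pos = 5, neg = 8, p = 0.581055, fail to reject H0.


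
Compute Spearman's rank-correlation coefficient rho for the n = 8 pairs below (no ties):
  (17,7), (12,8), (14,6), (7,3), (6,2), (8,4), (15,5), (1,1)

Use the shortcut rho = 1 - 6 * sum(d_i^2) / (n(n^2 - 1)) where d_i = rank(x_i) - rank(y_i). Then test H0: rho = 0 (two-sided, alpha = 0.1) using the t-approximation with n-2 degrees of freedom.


Step 1: Rank x and y separately (midranks; no ties here).
rank(x): 17->8, 12->5, 14->6, 7->3, 6->2, 8->4, 15->7, 1->1
rank(y): 7->7, 8->8, 6->6, 3->3, 2->2, 4->4, 5->5, 1->1
Step 2: d_i = R_x(i) - R_y(i); compute d_i^2.
  (8-7)^2=1, (5-8)^2=9, (6-6)^2=0, (3-3)^2=0, (2-2)^2=0, (4-4)^2=0, (7-5)^2=4, (1-1)^2=0
sum(d^2) = 14.
Step 3: rho = 1 - 6*14 / (8*(8^2 - 1)) = 1 - 84/504 = 0.833333.
Step 4: Under H0, t = rho * sqrt((n-2)/(1-rho^2)) = 3.6927 ~ t(6).
Step 5: Two-sided p-value from the t-distribution with 6 df = 0.010176.
Step 6: alpha = 0.1. reject H0.

rho = 0.8333, p = 0.010176, reject H0 at alpha = 0.1.


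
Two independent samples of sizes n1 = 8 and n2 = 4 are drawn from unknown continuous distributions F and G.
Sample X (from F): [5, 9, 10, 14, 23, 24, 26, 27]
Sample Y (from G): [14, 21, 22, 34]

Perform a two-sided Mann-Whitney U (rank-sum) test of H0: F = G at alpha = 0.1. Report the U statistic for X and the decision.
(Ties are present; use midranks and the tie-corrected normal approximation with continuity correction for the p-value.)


Step 1: Combine and sort all 12 observations; assign midranks.
sorted (value, group): (5,X), (9,X), (10,X), (14,X), (14,Y), (21,Y), (22,Y), (23,X), (24,X), (26,X), (27,X), (34,Y)
ranks: 5->1, 9->2, 10->3, 14->4.5, 14->4.5, 21->6, 22->7, 23->8, 24->9, 26->10, 27->11, 34->12
Step 2: Rank sum for X: R1 = 1 + 2 + 3 + 4.5 + 8 + 9 + 10 + 11 = 48.5.
Step 3: U_X = R1 - n1(n1+1)/2 = 48.5 - 8*9/2 = 48.5 - 36 = 12.5.
       U_Y = n1*n2 - U_X = 32 - 12.5 = 19.5.
Step 4: Ties are present, so use the tie-corrected normal approximation (with continuity correction) for the p-value.
Step 5: p-value = 0.609759; compare to alpha = 0.1. fail to reject H0.

U_X = 12.5, p = 0.609759, fail to reject H0 at alpha = 0.1.


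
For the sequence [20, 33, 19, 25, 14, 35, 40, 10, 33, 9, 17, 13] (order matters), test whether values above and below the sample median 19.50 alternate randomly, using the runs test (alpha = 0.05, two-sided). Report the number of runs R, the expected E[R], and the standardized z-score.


Step 1: Compute median = 19.50; label A = above, B = below.
Labels in order: AABABAABABBB  (n_A = 6, n_B = 6)
Step 2: Count runs R = 8.
Step 3: Under H0 (random ordering), E[R] = 2*n_A*n_B/(n_A+n_B) + 1 = 2*6*6/12 + 1 = 7.0000.
        Var[R] = 2*n_A*n_B*(2*n_A*n_B - n_A - n_B) / ((n_A+n_B)^2 * (n_A+n_B-1)) = 4320/1584 = 2.7273.
        SD[R] = 1.6514.
Step 4: Continuity-corrected z = (R - 0.5 - E[R]) / SD[R] = (8 - 0.5 - 7.0000) / 1.6514 = 0.3028.
Step 5: Two-sided p-value via normal approximation = 2*(1 - Phi(|z|)) = 0.762069.
Step 6: alpha = 0.05. fail to reject H0.

R = 8, z = 0.3028, p = 0.762069, fail to reject H0.


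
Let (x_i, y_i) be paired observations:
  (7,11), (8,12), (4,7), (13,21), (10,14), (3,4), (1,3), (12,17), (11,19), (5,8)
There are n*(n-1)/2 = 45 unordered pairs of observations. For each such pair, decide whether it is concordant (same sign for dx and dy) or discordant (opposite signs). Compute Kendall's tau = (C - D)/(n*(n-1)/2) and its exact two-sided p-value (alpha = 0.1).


Step 1: Enumerate the 45 unordered pairs (i,j) with i<j and classify each by sign(x_j-x_i) * sign(y_j-y_i).
  (1,2):dx=+1,dy=+1->C; (1,3):dx=-3,dy=-4->C; (1,4):dx=+6,dy=+10->C; (1,5):dx=+3,dy=+3->C
  (1,6):dx=-4,dy=-7->C; (1,7):dx=-6,dy=-8->C; (1,8):dx=+5,dy=+6->C; (1,9):dx=+4,dy=+8->C
  (1,10):dx=-2,dy=-3->C; (2,3):dx=-4,dy=-5->C; (2,4):dx=+5,dy=+9->C; (2,5):dx=+2,dy=+2->C
  (2,6):dx=-5,dy=-8->C; (2,7):dx=-7,dy=-9->C; (2,8):dx=+4,dy=+5->C; (2,9):dx=+3,dy=+7->C
  (2,10):dx=-3,dy=-4->C; (3,4):dx=+9,dy=+14->C; (3,5):dx=+6,dy=+7->C; (3,6):dx=-1,dy=-3->C
  (3,7):dx=-3,dy=-4->C; (3,8):dx=+8,dy=+10->C; (3,9):dx=+7,dy=+12->C; (3,10):dx=+1,dy=+1->C
  (4,5):dx=-3,dy=-7->C; (4,6):dx=-10,dy=-17->C; (4,7):dx=-12,dy=-18->C; (4,8):dx=-1,dy=-4->C
  (4,9):dx=-2,dy=-2->C; (4,10):dx=-8,dy=-13->C; (5,6):dx=-7,dy=-10->C; (5,7):dx=-9,dy=-11->C
  (5,8):dx=+2,dy=+3->C; (5,9):dx=+1,dy=+5->C; (5,10):dx=-5,dy=-6->C; (6,7):dx=-2,dy=-1->C
  (6,8):dx=+9,dy=+13->C; (6,9):dx=+8,dy=+15->C; (6,10):dx=+2,dy=+4->C; (7,8):dx=+11,dy=+14->C
  (7,9):dx=+10,dy=+16->C; (7,10):dx=+4,dy=+5->C; (8,9):dx=-1,dy=+2->D; (8,10):dx=-7,dy=-9->C
  (9,10):dx=-6,dy=-11->C
Step 2: C = 44, D = 1, total pairs = 45.
Step 3: tau = (C - D)/(n(n-1)/2) = (44 - 1)/45 = 0.955556.
Step 4: Exact two-sided p-value (enumerate n! = 3628800 permutations of y under H0): p = 0.000006.
Step 5: alpha = 0.1. reject H0.

tau_b = 0.9556 (C=44, D=1), p = 0.000006, reject H0.


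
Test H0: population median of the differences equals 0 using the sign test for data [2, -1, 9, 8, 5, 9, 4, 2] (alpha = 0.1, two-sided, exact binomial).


Step 1: Discard zero differences. Original n = 8; n_eff = number of nonzero differences = 8.
Nonzero differences (with sign): +2, -1, +9, +8, +5, +9, +4, +2
Step 2: Count signs: positive = 7, negative = 1.
Step 3: Under H0: P(positive) = 0.5, so the number of positives S ~ Bin(8, 0.5).
Step 4: Two-sided exact p-value = sum of Bin(8,0.5) probabilities at or below the observed probability = 0.070312.
Step 5: alpha = 0.1. reject H0.

n_eff = 8, pos = 7, neg = 1, p = 0.070312, reject H0.
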